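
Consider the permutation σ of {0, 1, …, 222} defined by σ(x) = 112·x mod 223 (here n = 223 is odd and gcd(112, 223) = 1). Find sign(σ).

+1

Trace 15: π^k(15) = [15, 119, 171, 197, 210, 105, 164] for k=0..6.
Cycle lengths of π_112 on ℤ/223ℤ: [37, 37, 37, 37, 37, 37, 1]; 7 cycles in total.
223 − 7 = 216 transpositions; sign(π) = (−1)^216 = +1.
Via Zolotarev, sign(π_{112}) = (112|223) = +1.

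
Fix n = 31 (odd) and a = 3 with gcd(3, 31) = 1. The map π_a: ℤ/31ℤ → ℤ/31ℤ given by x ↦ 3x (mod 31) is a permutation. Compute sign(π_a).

-1

Orbit of 15 under x↦3x: [15, 14, 11, 2, 6, 18, 23]… (length divides ord_31(3)).
The orbit structure of x ↦ 3x mod 31: 2 orbits of sizes [30, 1].
31 − 2 = 29 transpositions; sign(π) = (−1)^29 = -1.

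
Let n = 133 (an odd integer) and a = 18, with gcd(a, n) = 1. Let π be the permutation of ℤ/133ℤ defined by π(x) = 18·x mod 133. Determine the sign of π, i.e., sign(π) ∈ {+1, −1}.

Start at x=58: 58 → 113 → 39 → 37 → 1 → 18 → 58 (one orbit).
Decompose π into cycles: lengths [6, 6, 6, 6, 6, 6, 6, 6, 6, 6, 6, 6, 6, 6, 6, 6, 6, 6, 3, 3, 2, 2, 2, 2, 2, 2, 2, 2, 2, 1] (30 cycles, including the fixed point 0).
With 30 cycles on 133 points, sign = (−1)^{133−30} = -1.
(18|133)_J = -1 (Zolotarev's lemma cross-check).

-1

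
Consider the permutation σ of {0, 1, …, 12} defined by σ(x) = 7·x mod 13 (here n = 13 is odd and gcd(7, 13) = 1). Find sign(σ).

-1

Orbit of 6 under x↦7x: [6, 3, 8, 4, 2, 1, 7]… (length divides ord_13(7)).
π_7 has 2 disjoint cycles with lengths [12, 1] on {0,…,12}.
n − c = 13 − 2 = 11; sign = (−1)^11 = -1.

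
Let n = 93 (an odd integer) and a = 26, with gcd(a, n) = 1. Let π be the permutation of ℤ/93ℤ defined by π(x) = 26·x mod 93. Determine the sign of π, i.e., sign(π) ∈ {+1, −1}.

+1

Trace 25: π^k(25) = [25, 92, 67, 68, 1, 26] for k=0..5.
The orbit structure of x ↦ 26x mod 93: 17 orbits of sizes [6, 6, 6, 6, 6, 6, 6, 6, 6, 6, 6, 6, 6, 6, 6, 2, 1].
93 − 17 = 76 transpositions; sign(π) = (−1)^76 = +1.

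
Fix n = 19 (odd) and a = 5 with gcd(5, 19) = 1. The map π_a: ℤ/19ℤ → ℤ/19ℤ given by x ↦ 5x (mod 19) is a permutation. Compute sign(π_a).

+1

Start at x=6: 6 → 11 → 17 → 9 → 7 → 16 → 4 → … (one orbit).
Cycle type of π: 9×2 + 1; total 3 cycles.
sign(π) = (−1)^{n − #cycles} = (−1)^{19−3} = (−1)^16 = +1.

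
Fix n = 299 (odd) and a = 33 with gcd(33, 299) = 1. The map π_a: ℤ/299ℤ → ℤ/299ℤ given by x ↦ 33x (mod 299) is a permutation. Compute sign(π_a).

Orbit of 62 under x↦33x: [62, 252, 243, 245, 12, 97, 211]… (length divides ord_299(33)).
The orbit structure of x ↦ 33x mod 299: 5 orbits of sizes [132, 132, 22, 12, 1].
sign(π) = (−1)^{n − #cycles} = (−1)^{299−5} = (−1)^294 = +1.
Zolotarev: (33|299) = +1, matching the cycle-count sign.

+1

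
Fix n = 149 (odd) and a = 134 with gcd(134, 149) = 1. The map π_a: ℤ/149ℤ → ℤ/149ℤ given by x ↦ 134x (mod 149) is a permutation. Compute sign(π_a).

-1

Orbit of 79 under x↦134x: [79, 7, 44, 85, 66, 53, 99]… (length divides ord_149(134)).
Decompose π into cycles: lengths [148, 1] (2 cycles, including the fixed point 0).
n − c = 149 − 2 = 147; sign = (−1)^147 = -1.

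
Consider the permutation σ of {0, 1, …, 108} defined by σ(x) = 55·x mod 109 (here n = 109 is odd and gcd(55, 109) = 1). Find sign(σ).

Orbit of 27 under x↦55x: [27, 68, 34, 17, 63, 86, 43]… (length divides ord_109(55)).
π_55 has 4 disjoint cycles with lengths [36, 36, 36, 1] on {0,…,108}.
n − c = 109 − 4 = 105; sign = (−1)^105 = -1.

-1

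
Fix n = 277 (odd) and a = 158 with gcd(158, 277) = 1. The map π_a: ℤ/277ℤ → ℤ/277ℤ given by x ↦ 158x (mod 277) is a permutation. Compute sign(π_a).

-1

Orbit of 103 under x↦158x: [103, 208, 178, 147, 235, 12, 234]… (length divides ord_277(158)).
π_158 has 2 disjoint cycles with lengths [276, 1] on {0,…,276}.
2 cycles on 277: each ℓ→(−1)^(ℓ−1), product (−1)^275 = -1.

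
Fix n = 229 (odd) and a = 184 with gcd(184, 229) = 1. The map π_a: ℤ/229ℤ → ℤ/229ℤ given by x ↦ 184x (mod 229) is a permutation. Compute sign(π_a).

+1

Start at x=161: 161 → 83 → 158 → 218 → 37 → 167 → 42 → … (one orbit).
Cycle type of π: 57×4 + 1; total 5 cycles.
Σ(ℓ_i−1) = 229−5 = 224; sign = (−1)^224 = +1.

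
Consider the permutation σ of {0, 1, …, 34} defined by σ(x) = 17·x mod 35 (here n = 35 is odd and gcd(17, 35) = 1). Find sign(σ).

Start at x=13: 13 → 11 → 12 → 29 → 3 → 16 → 27 → … (one orbit).
Cycle type of π: 12×2 + 6 + 4 + 1; total 5 cycles.
35 − 5 = 30 transpositions; sign(π) = (−1)^30 = +1.

+1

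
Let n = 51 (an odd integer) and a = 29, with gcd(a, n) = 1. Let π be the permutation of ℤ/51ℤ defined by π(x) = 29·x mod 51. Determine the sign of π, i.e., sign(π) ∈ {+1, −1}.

Start at x=25: 25 → 11 → 13 → 20 → 19 → 41 → 16 → … (one orbit).
Cycle type of π: 16×3 + 2 + 1; total 5 cycles.
n − c = 51 − 5 = 46; sign = (−1)^46 = +1.
Via Zolotarev, sign(π_{29}) = (29|51) = +1.

+1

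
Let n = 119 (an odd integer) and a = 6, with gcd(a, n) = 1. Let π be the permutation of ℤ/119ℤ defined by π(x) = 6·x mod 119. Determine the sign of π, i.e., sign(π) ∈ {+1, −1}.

Trace 48: π^k(48) = [48, 50, 62, 15, 90, 64, 27] for k=0..6.
Cycle lengths of π_6 on ℤ/119ℤ: [16, 16, 16, 16, 16, 16, 16, 2, 2, 2, 1]; 11 cycles in total.
n − c = 119 − 11 = 108; sign = (−1)^108 = +1.
(6|119)_J = +1 (Zolotarev's lemma cross-check).

+1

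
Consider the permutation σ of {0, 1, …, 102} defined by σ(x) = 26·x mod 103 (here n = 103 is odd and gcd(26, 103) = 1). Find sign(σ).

+1

Start at x=49: 49 → 38 → 61 → 41 → 36 → 9 → 28 → … (one orbit).
Decompose π into cycles: lengths [51, 51, 1] (3 cycles, including the fixed point 0).
n − c = 103 − 3 = 100; sign = (−1)^100 = +1.
The Jacobi symbol (26|103) = +1 (Zolotarev) agrees.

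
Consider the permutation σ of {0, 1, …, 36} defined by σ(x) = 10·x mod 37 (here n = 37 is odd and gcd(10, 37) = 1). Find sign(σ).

+1

Orbit of 26 under x↦10x: [26, 1, 10]… (length divides ord_37(10)).
Cycle type of π: 3×12 + 1; total 13 cycles.
n − c = 37 − 13 = 24; sign = (−1)^24 = +1.
(10|37)_J = +1 (Zolotarev's lemma cross-check).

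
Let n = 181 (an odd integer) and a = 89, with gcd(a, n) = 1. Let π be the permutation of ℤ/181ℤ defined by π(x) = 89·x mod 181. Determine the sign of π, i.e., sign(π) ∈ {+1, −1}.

Start at x=80: 80 → 61 → 180 → 92 → 43 → 26 → 142 → … (one orbit).
6 cycles of lengths [36, 36, 36, 36, 36, 1].
181 − 6 = 175 transpositions; sign(π) = (−1)^175 = -1.
Zolotarev: (89|181) = -1, matching the cycle-count sign.

-1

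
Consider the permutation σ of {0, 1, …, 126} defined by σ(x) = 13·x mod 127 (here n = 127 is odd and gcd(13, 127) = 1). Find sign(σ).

Start at x=70: 70 → 21 → 19 → 120 → 36 → 87 → 115 → … (one orbit).
3 cycles of lengths [63, 63, 1].
3 cycles on 127: each ℓ→(−1)^(ℓ−1), product (−1)^124 = +1.
The Jacobi symbol (13|127) = +1 (Zolotarev) agrees.

+1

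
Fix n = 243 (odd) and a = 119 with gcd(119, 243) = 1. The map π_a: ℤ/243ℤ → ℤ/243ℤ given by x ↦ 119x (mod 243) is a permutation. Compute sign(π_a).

-1

Start at x=191: 191 → 130 → 161 → 205 → 95 → 127 → 47 → … (one orbit).
Cycle type of π: 162 + 54 + 18 + 6 + 2 + 1; total 6 cycles.
6 cycles on 243: each ℓ→(−1)^(ℓ−1), product (−1)^237 = -1.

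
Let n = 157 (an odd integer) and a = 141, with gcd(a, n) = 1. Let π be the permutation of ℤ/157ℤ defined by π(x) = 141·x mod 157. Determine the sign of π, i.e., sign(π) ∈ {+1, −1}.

Orbit of 130 under x↦141x: [130, 118, 153, 64, 75, 56, 46]… (length divides ord_157(141)).
7 cycles of lengths [26, 26, 26, 26, 26, 26, 1].
sign(π) = (−1)^{n − #cycles} = (−1)^{157−7} = (−1)^150 = +1.

+1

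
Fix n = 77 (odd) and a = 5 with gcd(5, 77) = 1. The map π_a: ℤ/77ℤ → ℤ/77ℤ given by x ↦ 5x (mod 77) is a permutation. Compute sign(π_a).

Start at x=75: 75 → 67 → 27 → 58 → 59 → 64 → 12 → … (one orbit).
The orbit structure of x ↦ 5x mod 77: 6 orbits of sizes [30, 30, 6, 5, 5, 1].
Σ(ℓ_i−1) = 77−6 = 71; sign = (−1)^71 = -1.

-1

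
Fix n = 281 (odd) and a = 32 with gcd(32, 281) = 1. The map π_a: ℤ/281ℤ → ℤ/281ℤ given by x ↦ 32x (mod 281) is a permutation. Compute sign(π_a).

+1

Trace 79: π^k(79) = [79, 280, 249, 100, 109, 116, 59] for k=0..6.
Cycle type of π: 14×20 + 1; total 21 cycles.
21 cycles on 281: each ℓ→(−1)^(ℓ−1), product (−1)^260 = +1.
Via Zolotarev, sign(π_{32}) = (32|281) = +1.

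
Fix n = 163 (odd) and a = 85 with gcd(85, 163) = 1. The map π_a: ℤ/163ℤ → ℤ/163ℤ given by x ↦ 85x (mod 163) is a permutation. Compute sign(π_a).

+1

Orbit of 133 under x↦85x: [133, 58, 40, 140, 1, 85, 53]… (length divides ord_163(85)).
The orbit structure of x ↦ 85x mod 163: 19 orbits of sizes [9, 9, 9, 9, 9, 9, 9, 9, 9, 9, 9, 9, 9, 9, 9, 9, 9, 9, 1].
sign(π) = (−1)^{n − #cycles} = (−1)^{163−19} = (−1)^144 = +1.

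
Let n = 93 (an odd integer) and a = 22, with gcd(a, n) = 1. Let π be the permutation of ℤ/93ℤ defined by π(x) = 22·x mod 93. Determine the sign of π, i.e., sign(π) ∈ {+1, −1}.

-1

Start at x=64: 64 → 13 → 7 → 61 → 40 → 43 → 16 → … (one orbit).
Decompose π into cycles: lengths [30, 30, 30, 1, 1, 1] (6 cycles, including the fixed point 0).
6 cycles on 93: each ℓ→(−1)^(ℓ−1), product (−1)^87 = -1.
Zolotarev: (22|93) = -1, matching the cycle-count sign.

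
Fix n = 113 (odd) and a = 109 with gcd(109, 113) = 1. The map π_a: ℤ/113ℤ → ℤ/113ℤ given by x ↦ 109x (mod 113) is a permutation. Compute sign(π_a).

Trace 1: π^k(1) = [1, 109, 16, 49, 30, 106, 28] for k=0..6.
Cycle type of π: 7×16 + 1; total 17 cycles.
Σ(ℓ_i−1) = 113−17 = 96; sign = (−1)^96 = +1.

+1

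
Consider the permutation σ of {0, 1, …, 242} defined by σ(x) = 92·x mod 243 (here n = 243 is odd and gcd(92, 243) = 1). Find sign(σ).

Start at x=100: 100 → 209 → 31 → 179 → 187 → 194 → 109 → … (one orbit).
Cycle type of π: 162 + 54 + 18 + 6 + 2 + 1; total 6 cycles.
243 − 6 = 237 transpositions; sign(π) = (−1)^237 = -1.
Via Zolotarev, sign(π_{92}) = (92|243) = -1.

-1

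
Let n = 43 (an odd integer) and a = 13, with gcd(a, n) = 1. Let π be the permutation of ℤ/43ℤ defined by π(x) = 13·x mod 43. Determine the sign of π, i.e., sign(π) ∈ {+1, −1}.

Orbit of 40 under x↦13x: [40, 4, 9, 31, 16, 36, 38]… (length divides ord_43(13)).
The orbit structure of x ↦ 13x mod 43: 3 orbits of sizes [21, 21, 1].
3 cycles on 43: each ℓ→(−1)^(ℓ−1), product (−1)^40 = +1.
The Jacobi symbol (13|43) = +1 (Zolotarev) agrees.

+1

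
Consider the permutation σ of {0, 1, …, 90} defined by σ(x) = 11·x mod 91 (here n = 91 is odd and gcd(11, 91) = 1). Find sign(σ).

-1

Trace 9: π^k(9) = [9, 8, 88, 58, 1, 11, 30] for k=0..6.
10 cycles of lengths [12, 12, 12, 12, 12, 12, 12, 3, 3, 1].
n − c = 91 − 10 = 81; sign = (−1)^81 = -1.
(11|91)_J = -1 (Zolotarev's lemma cross-check).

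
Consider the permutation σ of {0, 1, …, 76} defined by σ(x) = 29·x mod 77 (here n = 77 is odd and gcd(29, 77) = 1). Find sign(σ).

Trace 57: π^k(57) = [57, 36, 43, 15, 50, 64, 8] for k=0..6.
The orbit structure of x ↦ 29x mod 77: 14 orbits of sizes [10, 10, 10, 10, 10, 10, 10, 1, 1, 1, 1, 1, 1, 1].
Σ(ℓ_i−1) = 77−14 = 63; sign = (−1)^63 = -1.
Zolotarev: (29|77) = -1, matching the cycle-count sign.

-1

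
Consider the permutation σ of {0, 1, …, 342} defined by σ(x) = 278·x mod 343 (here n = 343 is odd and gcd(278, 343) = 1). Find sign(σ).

-1

Trace 220: π^k(220) = [220, 106, 313, 235, 160, 233, 290] for k=0..6.
The orbit structure of x ↦ 278x mod 343: 4 orbits of sizes [294, 42, 6, 1].
With 4 cycles on 343 points, sign = (−1)^{343−4} = -1.
Zolotarev: (278|343) = -1, matching the cycle-count sign.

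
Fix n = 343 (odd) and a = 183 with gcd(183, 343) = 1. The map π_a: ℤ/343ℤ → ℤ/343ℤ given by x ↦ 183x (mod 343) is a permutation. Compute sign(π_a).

Orbit of 197 under x↦183x: [197, 36, 71, 302, 43, 323, 113]… (length divides ord_343(183)).
Cycle lengths of π_183 on ℤ/343ℤ: [49, 49, 49, 49, 49, 49, 7, 7, 7, 7, 7, 7, 1, 1, 1, 1, 1, 1, 1]; 19 cycles in total.
With 19 cycles on 343 points, sign = (−1)^{343−19} = +1.
The Jacobi symbol (183|343) = +1 (Zolotarev) agrees.

+1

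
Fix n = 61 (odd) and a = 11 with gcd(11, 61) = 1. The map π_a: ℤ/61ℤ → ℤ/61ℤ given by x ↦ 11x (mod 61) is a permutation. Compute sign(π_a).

-1

Trace 1: π^k(1) = [1, 11, 60, 50] for k=0..3.
Decompose π into cycles: lengths [4, 4, 4, 4, 4, 4, 4, 4, 4, 4, 4, 4, 4, 4, 4, 1] (16 cycles, including the fixed point 0).
61 − 16 = 45 transpositions; sign(π) = (−1)^45 = -1.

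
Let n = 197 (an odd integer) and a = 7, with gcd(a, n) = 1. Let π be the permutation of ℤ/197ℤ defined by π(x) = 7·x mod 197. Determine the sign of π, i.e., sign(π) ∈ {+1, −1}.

Trace 105: π^k(105) = [105, 144, 23, 161, 142, 9, 63] for k=0..6.
π_7 has 3 disjoint cycles with lengths [98, 98, 1] on {0,…,196}.
With 3 cycles on 197 points, sign = (−1)^{197−3} = +1.

+1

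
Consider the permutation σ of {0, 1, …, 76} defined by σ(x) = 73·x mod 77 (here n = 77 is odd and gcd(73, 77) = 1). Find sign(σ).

Orbit of 15 under x↦73x: [15, 17, 9, 41, 67, 40, 71]… (length divides ord_77(73)).
Decompose π into cycles: lengths [30, 30, 10, 6, 1] (5 cycles, including the fixed point 0).
5 cycles on 77: each ℓ→(−1)^(ℓ−1), product (−1)^72 = +1.

+1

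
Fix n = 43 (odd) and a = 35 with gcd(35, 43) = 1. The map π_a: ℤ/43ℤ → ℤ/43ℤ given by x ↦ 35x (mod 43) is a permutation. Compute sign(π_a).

+1

Orbit of 35 under x↦35x: [35, 21, 4, 11, 41, 16, 1]… (length divides ord_43(35)).
The orbit structure of x ↦ 35x mod 43: 7 orbits of sizes [7, 7, 7, 7, 7, 7, 1].
With 7 cycles on 43 points, sign = (−1)^{43−7} = +1.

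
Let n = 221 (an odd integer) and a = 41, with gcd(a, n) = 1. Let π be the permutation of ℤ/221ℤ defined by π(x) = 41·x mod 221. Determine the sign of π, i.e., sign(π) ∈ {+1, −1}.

+1

Orbit of 46 under x↦41x: [46, 118, 197, 121, 99, 81, 6]… (length divides ord_221(41)).
7 cycles of lengths [48, 48, 48, 48, 16, 12, 1].
221 − 7 = 214 transpositions; sign(π) = (−1)^214 = +1.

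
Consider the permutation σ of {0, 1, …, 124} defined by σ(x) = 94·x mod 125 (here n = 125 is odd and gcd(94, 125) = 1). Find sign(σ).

Trace 39: π^k(39) = [39, 41, 104, 26, 69, 111, 59] for k=0..6.
Cycle lengths of π_94 on ℤ/125ℤ: [50, 50, 10, 10, 2, 2, 1]; 7 cycles in total.
7 cycles on 125: each ℓ→(−1)^(ℓ−1), product (−1)^118 = +1.
Via Zolotarev, sign(π_{94}) = (94|125) = +1.

+1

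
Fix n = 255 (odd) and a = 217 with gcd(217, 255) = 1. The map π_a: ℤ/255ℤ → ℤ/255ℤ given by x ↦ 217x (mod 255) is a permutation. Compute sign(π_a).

-1

Orbit of 169 under x↦217x: [169, 208, 1, 217]… (length divides ord_255(217)).
Cycle lengths of π_217 on ℤ/255ℤ: [4, 4, 4, 4, 4, 4, 4, 4, 4, 4, 4, 4, 4, 4, 4, 4, 4, 4, 4, 4, 4, 4, 4, 4, 4, 4, 4, 4, 4, 4, 4, 4, 4, 4, 4, 4, 4, 4, 4, 4, 4, 4, 4, 4, 4, 4, 4, 4, 4, 4, 4, 4, 4, 4, 4, 4, 4, 4, 4, 4, 4, 4, 4, 1, 1, 1]; 66 cycles in total.
255 − 66 = 189 transpositions; sign(π) = (−1)^189 = -1.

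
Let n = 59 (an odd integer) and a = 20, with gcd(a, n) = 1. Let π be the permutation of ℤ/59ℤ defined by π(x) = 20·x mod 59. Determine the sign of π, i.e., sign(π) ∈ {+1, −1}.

+1

Trace 48: π^k(48) = [48, 16, 25, 28, 29, 49, 36] for k=0..6.
Cycle type of π: 29×2 + 1; total 3 cycles.
59 − 3 = 56 transpositions; sign(π) = (−1)^56 = +1.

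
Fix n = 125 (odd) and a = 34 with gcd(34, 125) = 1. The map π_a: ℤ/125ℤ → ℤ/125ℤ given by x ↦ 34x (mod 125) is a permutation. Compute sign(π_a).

Start at x=49: 49 → 41 → 19 → 21 → 89 → 26 → 9 → … (one orbit).
Cycle type of π: 50×2 + 10×2 + 2×2 + 1; total 7 cycles.
With 7 cycles on 125 points, sign = (−1)^{125−7} = +1.
Via Zolotarev, sign(π_{34}) = (34|125) = +1.

+1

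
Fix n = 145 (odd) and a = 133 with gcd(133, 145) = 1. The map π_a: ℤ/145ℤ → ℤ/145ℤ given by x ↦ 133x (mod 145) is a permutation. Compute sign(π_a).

Orbit of 133 under x↦133x: [133, 144, 12, 1]… (length divides ord_145(133)).
37 cycles of lengths [4, 4, 4, 4, 4, 4, 4, 4, 4, 4, 4, 4, 4, 4, 4, 4, 4, 4, 4, 4, 4, 4, 4, 4, 4, 4, 4, 4, 4, 4, 4, 4, 4, 4, 4, 4, 1].
Σ(ℓ_i−1) = 145−37 = 108; sign = (−1)^108 = +1.

+1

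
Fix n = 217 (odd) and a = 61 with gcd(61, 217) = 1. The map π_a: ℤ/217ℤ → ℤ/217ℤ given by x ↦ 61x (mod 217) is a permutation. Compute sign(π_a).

Orbit of 185 under x↦61x: [185, 1, 61, 32, 216, 156]… (length divides ord_217(61)).
47 cycles of lengths [6, 6, 6, 6, 6, 6, 6, 6, 6, 6, 6, 6, 6, 6, 6, 6, 6, 6, 6, 6, 6, 6, 6, 6, 6, 6, 6, 6, 6, 6, 6, 2, 2, 2, 2, 2, 2, 2, 2, 2, 2, 2, 2, 2, 2, 2, 1].
217 − 47 = 170 transpositions; sign(π) = (−1)^170 = +1.
Zolotarev: (61|217) = +1, matching the cycle-count sign.

+1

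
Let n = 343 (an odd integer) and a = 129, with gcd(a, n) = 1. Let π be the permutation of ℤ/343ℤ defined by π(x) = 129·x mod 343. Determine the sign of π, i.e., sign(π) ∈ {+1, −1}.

-1

Trace 275: π^k(275) = [275, 146, 312, 117, 1, 129, 177] for k=0..6.
The orbit structure of x ↦ 129x mod 343: 16 orbits of sizes [42, 42, 42, 42, 42, 42, 42, 6, 6, 6, 6, 6, 6, 6, 6, 1].
n − c = 343 − 16 = 327; sign = (−1)^327 = -1.
Check: (129/343) = -1 by Zolotarev.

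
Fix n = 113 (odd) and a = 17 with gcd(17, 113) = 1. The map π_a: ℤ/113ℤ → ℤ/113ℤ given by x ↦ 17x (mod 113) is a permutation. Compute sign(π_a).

Trace 24: π^k(24) = [24, 69, 43, 53, 110, 62, 37] for k=0..6.
Cycle lengths of π_17 on ℤ/113ℤ: [112, 1]; 2 cycles in total.
With 2 cycles on 113 points, sign = (−1)^{113−2} = -1.
(17|113)_J = -1 (Zolotarev's lemma cross-check).

-1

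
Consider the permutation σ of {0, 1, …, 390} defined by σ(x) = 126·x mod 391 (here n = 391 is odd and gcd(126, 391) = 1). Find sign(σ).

+1

Start at x=74: 74 → 331 → 260 → 307 → 364 → 117 → 275 → … (one orbit).
Cycle type of π: 176×2 + 22 + 16 + 1; total 5 cycles.
391 − 5 = 386 transpositions; sign(π) = (−1)^386 = +1.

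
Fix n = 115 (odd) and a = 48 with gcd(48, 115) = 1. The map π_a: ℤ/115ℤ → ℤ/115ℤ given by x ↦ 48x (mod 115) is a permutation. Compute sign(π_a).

Orbit of 62 under x↦48x: [62, 101, 18, 59, 72, 6, 58]… (length divides ord_115(48)).
Cycle type of π: 44×2 + 11×2 + 4 + 1; total 6 cycles.
115 − 6 = 109 transpositions; sign(π) = (−1)^109 = -1.

-1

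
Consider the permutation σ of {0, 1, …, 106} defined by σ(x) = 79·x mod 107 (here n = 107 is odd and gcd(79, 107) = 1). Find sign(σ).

Orbit of 30 under x↦79x: [30, 16, 87, 25, 49, 19, 3]… (length divides ord_107(79)).
The orbit structure of x ↦ 79x mod 107: 3 orbits of sizes [53, 53, 1].
With 3 cycles on 107 points, sign = (−1)^{107−3} = +1.
Zolotarev: (79|107) = +1, matching the cycle-count sign.

+1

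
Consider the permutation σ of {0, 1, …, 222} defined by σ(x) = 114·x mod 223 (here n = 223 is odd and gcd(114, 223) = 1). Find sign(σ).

Orbit of 54 under x↦114x: [54, 135, 3, 119, 186, 19, 159]… (length divides ord_223(114)).
Cycle type of π: 222 + 1; total 2 cycles.
With 2 cycles on 223 points, sign = (−1)^{223−2} = -1.
The Jacobi symbol (114|223) = -1 (Zolotarev) agrees.

-1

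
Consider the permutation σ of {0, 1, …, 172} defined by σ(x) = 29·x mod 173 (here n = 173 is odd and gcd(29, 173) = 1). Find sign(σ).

+1

Trace 51: π^k(51) = [51, 95, 160, 142, 139, 52, 124] for k=0..6.
Cycle type of π: 43×4 + 1; total 5 cycles.
sign(π) = (−1)^{n − #cycles} = (−1)^{173−5} = (−1)^168 = +1.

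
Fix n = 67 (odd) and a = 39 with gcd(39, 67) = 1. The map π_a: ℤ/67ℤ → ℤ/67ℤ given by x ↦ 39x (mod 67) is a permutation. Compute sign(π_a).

Start at x=19: 19 → 4 → 22 → 54 → 29 → 59 → 23 → … (one orbit).
Cycle type of π: 33×2 + 1; total 3 cycles.
n − c = 67 − 3 = 64; sign = (−1)^64 = +1.
(39|67)_J = +1 (Zolotarev's lemma cross-check).

+1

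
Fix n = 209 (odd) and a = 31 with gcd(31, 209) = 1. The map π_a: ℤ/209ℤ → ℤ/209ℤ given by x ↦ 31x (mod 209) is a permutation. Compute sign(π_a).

-1

Start at x=201: 201 → 170 → 45 → 141 → 191 → 69 → 49 → … (one orbit).
π_31 has 12 disjoint cycles with lengths [30, 30, 30, 30, 30, 30, 6, 6, 6, 5, 5, 1] on {0,…,208}.
sign(π) = (−1)^{n − #cycles} = (−1)^{209−12} = (−1)^197 = -1.
Check: (31/209) = -1 by Zolotarev.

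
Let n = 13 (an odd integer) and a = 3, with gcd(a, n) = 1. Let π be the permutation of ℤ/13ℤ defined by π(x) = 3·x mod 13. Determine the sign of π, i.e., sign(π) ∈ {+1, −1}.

+1

Trace 9: π^k(9) = [9, 1, 3] for k=0..2.
Decompose π into cycles: lengths [3, 3, 3, 3, 1] (5 cycles, including the fixed point 0).
5 cycles on 13: each ℓ→(−1)^(ℓ−1), product (−1)^8 = +1.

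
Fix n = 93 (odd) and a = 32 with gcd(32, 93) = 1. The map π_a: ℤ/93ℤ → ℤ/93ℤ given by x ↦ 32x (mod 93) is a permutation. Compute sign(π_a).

-1

Trace 32: π^k(32) = [32, 1] for k=0..1.
The orbit structure of x ↦ 32x mod 93: 62 orbits of sizes [2, 2, 2, 2, 2, 2, 2, 2, 2, 2, 2, 2, 2, 2, 2, 2, 2, 2, 2, 2, 2, 2, 2, 2, 2, 2, 2, 2, 2, 2, 2, 1, 1, 1, 1, 1, 1, 1, 1, 1, 1, 1, 1, 1, 1, 1, 1, 1, 1, 1, 1, 1, 1, 1, 1, 1, 1, 1, 1, 1, 1, 1].
93 − 62 = 31 transpositions; sign(π) = (−1)^31 = -1.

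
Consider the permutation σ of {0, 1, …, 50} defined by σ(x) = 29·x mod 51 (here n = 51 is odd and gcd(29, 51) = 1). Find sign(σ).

+1

Trace 49: π^k(49) = [49, 44, 1, 29, 25, 11, 13] for k=0..6.
Decompose π into cycles: lengths [16, 16, 16, 2, 1] (5 cycles, including the fixed point 0).
sign(π) = (−1)^{n − #cycles} = (−1)^{51−5} = (−1)^46 = +1.
The Jacobi symbol (29|51) = +1 (Zolotarev) agrees.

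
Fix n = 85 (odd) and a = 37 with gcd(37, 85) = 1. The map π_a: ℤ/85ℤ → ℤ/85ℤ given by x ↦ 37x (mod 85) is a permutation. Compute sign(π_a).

+1

Start at x=1: 1 → 37 → 9 → 78 → 81 → 22 → 49 → … (one orbit).
Decompose π into cycles: lengths [16, 16, 16, 16, 16, 4, 1] (7 cycles, including the fixed point 0).
85 − 7 = 78 transpositions; sign(π) = (−1)^78 = +1.
Zolotarev: (37|85) = +1, matching the cycle-count sign.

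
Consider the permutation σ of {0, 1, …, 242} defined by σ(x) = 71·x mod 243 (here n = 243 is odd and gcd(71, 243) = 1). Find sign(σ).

Trace 19: π^k(19) = [19, 134, 37, 197, 136, 179, 73] for k=0..6.
The orbit structure of x ↦ 71x mod 243: 14 orbits of sizes [54, 54, 54, 18, 18, 18, 6, 6, 6, 2, 2, 2, 2, 1].
sign(π) = (−1)^{n − #cycles} = (−1)^{243−14} = (−1)^229 = -1.

-1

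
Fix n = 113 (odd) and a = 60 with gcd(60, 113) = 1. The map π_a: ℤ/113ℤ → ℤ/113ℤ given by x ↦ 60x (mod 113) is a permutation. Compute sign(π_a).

Trace 64: π^k(64) = [64, 111, 106, 32, 112, 53, 16] for k=0..6.
The orbit structure of x ↦ 60x mod 113: 5 orbits of sizes [28, 28, 28, 28, 1].
113 − 5 = 108 transpositions; sign(π) = (−1)^108 = +1.
Via Zolotarev, sign(π_{60}) = (60|113) = +1.

+1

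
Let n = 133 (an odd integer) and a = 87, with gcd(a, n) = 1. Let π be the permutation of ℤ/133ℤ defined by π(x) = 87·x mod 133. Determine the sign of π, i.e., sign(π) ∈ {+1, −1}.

Start at x=11: 11 → 26 → 1 → 87 → 121 → 20 → 11 (one orbit).
The orbit structure of x ↦ 87x mod 133: 26 orbits of sizes [6, 6, 6, 6, 6, 6, 6, 6, 6, 6, 6, 6, 6, 6, 6, 6, 6, 6, 6, 3, 3, 3, 3, 3, 3, 1].
sign(π) = (−1)^{n − #cycles} = (−1)^{133−26} = (−1)^107 = -1.

-1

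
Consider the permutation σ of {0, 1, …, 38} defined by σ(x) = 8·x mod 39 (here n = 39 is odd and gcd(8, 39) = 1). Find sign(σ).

Orbit of 8 under x↦8x: [8, 25, 5, 1]… (length divides ord_39(8)).
π_8 has 11 disjoint cycles with lengths [4, 4, 4, 4, 4, 4, 4, 4, 4, 2, 1] on {0,…,38}.
39 − 11 = 28 transpositions; sign(π) = (−1)^28 = +1.

+1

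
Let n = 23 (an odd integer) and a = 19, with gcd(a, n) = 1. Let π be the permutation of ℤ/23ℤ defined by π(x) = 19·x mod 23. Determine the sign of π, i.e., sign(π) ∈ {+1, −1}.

Start at x=11: 11 → 2 → 15 → 9 → 10 → 6 → 22 → … (one orbit).
Decompose π into cycles: lengths [22, 1] (2 cycles, including the fixed point 0).
sign(π) = (−1)^{n − #cycles} = (−1)^{23−2} = (−1)^21 = -1.

-1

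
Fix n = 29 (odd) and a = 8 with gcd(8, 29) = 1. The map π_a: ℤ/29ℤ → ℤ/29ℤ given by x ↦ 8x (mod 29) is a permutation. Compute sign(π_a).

-1

Orbit of 16 under x↦8x: [16, 12, 9, 14, 25, 26, 5]… (length divides ord_29(8)).
Cycle lengths of π_8 on ℤ/29ℤ: [28, 1]; 2 cycles in total.
With 2 cycles on 29 points, sign = (−1)^{29−2} = -1.
The Jacobi symbol (8|29) = -1 (Zolotarev) agrees.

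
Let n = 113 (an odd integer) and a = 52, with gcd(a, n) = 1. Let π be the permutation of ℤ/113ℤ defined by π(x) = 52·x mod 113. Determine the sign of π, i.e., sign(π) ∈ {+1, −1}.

Start at x=105: 105 → 36 → 64 → 51 → 53 → 44 → 28 → … (one orbit).
The orbit structure of x ↦ 52x mod 113: 3 orbits of sizes [56, 56, 1].
3 cycles on 113: each ℓ→(−1)^(ℓ−1), product (−1)^110 = +1.
(52|113)_J = +1 (Zolotarev's lemma cross-check).

+1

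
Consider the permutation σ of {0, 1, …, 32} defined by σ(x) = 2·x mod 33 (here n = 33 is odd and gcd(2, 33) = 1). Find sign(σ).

+1

Start at x=32: 32 → 31 → 29 → 25 → 17 → 1 → 2 → … (one orbit).
The orbit structure of x ↦ 2x mod 33: 5 orbits of sizes [10, 10, 10, 2, 1].
33 − 5 = 28 transpositions; sign(π) = (−1)^28 = +1.
Check: (2/33) = +1 by Zolotarev.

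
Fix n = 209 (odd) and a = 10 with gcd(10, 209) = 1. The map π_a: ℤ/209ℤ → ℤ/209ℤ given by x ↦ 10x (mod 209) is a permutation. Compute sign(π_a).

Orbit of 188 under x↦10x: [188, 208, 199, 109, 45, 32, 111]… (length divides ord_209(10)).
Cycle lengths of π_10 on ℤ/209ℤ: [18, 18, 18, 18, 18, 18, 18, 18, 18, 18, 18, 2, 2, 2, 2, 2, 1]; 17 cycles in total.
n − c = 209 − 17 = 192; sign = (−1)^192 = +1.

+1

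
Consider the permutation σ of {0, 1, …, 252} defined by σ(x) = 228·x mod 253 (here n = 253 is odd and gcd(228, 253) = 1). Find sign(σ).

+1

Start at x=26: 26 → 109 → 58 → 68 → 71 → 249 → 100 → … (one orbit).
Cycle lengths of π_228 on ℤ/253ℤ: [110, 110, 22, 10, 1]; 5 cycles in total.
5 cycles on 253: each ℓ→(−1)^(ℓ−1), product (−1)^248 = +1.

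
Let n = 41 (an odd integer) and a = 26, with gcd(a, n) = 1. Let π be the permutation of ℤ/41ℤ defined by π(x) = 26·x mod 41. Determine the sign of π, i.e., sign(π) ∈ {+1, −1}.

-1

Trace 26: π^k(26) = [26, 20, 28, 31, 27, 5, 7] for k=0..6.
Decompose π into cycles: lengths [40, 1] (2 cycles, including the fixed point 0).
2 cycles on 41: each ℓ→(−1)^(ℓ−1), product (−1)^39 = -1.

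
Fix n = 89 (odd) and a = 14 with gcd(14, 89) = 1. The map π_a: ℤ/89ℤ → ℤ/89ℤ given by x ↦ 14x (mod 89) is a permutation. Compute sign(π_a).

Orbit of 86 under x↦14x: [86, 47, 35, 45, 7, 9, 37]… (length divides ord_89(14)).
Cycle type of π: 88 + 1; total 2 cycles.
89 − 2 = 87 transpositions; sign(π) = (−1)^87 = -1.
(14|89)_J = -1 (Zolotarev's lemma cross-check).

-1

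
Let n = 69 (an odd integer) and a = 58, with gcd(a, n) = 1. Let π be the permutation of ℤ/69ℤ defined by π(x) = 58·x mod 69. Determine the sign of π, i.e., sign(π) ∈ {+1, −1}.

Start at x=49: 49 → 13 → 64 → 55 → 16 → 31 → 4 → … (one orbit).
9 cycles of lengths [11, 11, 11, 11, 11, 11, 1, 1, 1].
n − c = 69 − 9 = 60; sign = (−1)^60 = +1.

+1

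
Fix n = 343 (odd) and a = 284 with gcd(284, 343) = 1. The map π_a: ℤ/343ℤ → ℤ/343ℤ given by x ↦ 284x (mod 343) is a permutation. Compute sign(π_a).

Start at x=116: 116 → 16 → 85 → 130 → 219 → 113 → 193 → … (one orbit).
7 cycles of lengths [147, 147, 21, 21, 3, 3, 1].
Σ(ℓ_i−1) = 343−7 = 336; sign = (−1)^336 = +1.
Via Zolotarev, sign(π_{284}) = (284|343) = +1.

+1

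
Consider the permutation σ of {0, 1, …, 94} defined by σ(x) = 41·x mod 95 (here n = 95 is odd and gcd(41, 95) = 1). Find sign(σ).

-1

Trace 6: π^k(6) = [6, 56, 16, 86, 11, 71, 61] for k=0..6.
10 cycles of lengths [18, 18, 18, 18, 18, 1, 1, 1, 1, 1].
With 10 cycles on 95 points, sign = (−1)^{95−10} = -1.
Zolotarev: (41|95) = -1, matching the cycle-count sign.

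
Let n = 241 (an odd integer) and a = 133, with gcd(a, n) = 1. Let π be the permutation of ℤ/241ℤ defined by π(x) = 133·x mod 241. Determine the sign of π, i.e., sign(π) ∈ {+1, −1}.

+1

Trace 98: π^k(98) = [98, 20, 9, 233, 141, 196, 40] for k=0..6.
Cycle type of π: 120×2 + 1; total 3 cycles.
n − c = 241 − 3 = 238; sign = (−1)^238 = +1.
(133|241)_J = +1 (Zolotarev's lemma cross-check).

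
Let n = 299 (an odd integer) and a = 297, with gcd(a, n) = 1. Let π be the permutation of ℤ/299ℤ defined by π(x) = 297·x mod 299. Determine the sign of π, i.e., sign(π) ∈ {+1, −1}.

Start at x=201: 201 → 196 → 206 → 186 → 226 → 146 → 7 → … (one orbit).
Decompose π into cycles: lengths [132, 132, 22, 12, 1] (5 cycles, including the fixed point 0).
299 − 5 = 294 transpositions; sign(π) = (−1)^294 = +1.

+1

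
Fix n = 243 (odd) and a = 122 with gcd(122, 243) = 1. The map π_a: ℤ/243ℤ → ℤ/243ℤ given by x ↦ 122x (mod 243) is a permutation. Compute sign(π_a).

Trace 17: π^k(17) = [17, 130, 65, 154, 77, 160, 80] for k=0..6.
6 cycles of lengths [162, 54, 18, 6, 2, 1].
6 cycles on 243: each ℓ→(−1)^(ℓ−1), product (−1)^237 = -1.
(122|243)_J = -1 (Zolotarev's lemma cross-check).

-1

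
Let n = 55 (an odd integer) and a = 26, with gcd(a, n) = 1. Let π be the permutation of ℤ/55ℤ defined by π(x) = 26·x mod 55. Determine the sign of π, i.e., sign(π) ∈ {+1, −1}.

Trace 16: π^k(16) = [16, 31, 36, 1, 26] for k=0..4.
The orbit structure of x ↦ 26x mod 55: 15 orbits of sizes [5, 5, 5, 5, 5, 5, 5, 5, 5, 5, 1, 1, 1, 1, 1].
With 15 cycles on 55 points, sign = (−1)^{55−15} = +1.

+1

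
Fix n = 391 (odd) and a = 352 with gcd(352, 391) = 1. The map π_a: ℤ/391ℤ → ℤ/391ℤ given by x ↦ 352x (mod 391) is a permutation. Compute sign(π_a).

+1

Trace 148: π^k(148) = [148, 93, 283, 302, 343, 308, 109] for k=0..6.
Cycle lengths of π_352 on ℤ/391ℤ: [176, 176, 22, 16, 1]; 5 cycles in total.
With 5 cycles on 391 points, sign = (−1)^{391−5} = +1.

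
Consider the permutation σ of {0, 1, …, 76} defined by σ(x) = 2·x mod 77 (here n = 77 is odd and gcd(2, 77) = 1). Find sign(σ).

Orbit of 4 under x↦2x: [4, 8, 16, 32, 64, 51, 25]… (length divides ord_77(2)).
The orbit structure of x ↦ 2x mod 77: 6 orbits of sizes [30, 30, 10, 3, 3, 1].
n − c = 77 − 6 = 71; sign = (−1)^71 = -1.

-1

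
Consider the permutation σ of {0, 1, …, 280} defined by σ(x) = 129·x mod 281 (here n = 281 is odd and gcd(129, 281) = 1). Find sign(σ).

Orbit of 1 under x↦129x: [1, 129, 62, 130, 191, 192, 40]… (length divides ord_281(129)).
Cycle type of π: 40×7 + 1; total 8 cycles.
With 8 cycles on 281 points, sign = (−1)^{281−8} = -1.

-1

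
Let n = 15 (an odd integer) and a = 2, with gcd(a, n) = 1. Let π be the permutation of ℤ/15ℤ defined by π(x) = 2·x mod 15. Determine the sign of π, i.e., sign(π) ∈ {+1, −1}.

+1

Start at x=1: 1 → 2 → 4 → 8 → 1 (one orbit).
The orbit structure of x ↦ 2x mod 15: 5 orbits of sizes [4, 4, 4, 2, 1].
With 5 cycles on 15 points, sign = (−1)^{15−5} = +1.
Zolotarev: (2|15) = +1, matching the cycle-count sign.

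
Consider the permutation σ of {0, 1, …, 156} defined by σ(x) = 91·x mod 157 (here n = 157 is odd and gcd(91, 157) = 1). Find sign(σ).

Orbit of 136 under x↦91x: [136, 130, 55, 138, 155, 132, 80]… (length divides ord_157(91)).
2 cycles of lengths [156, 1].
2 cycles on 157: each ℓ→(−1)^(ℓ−1), product (−1)^155 = -1.

-1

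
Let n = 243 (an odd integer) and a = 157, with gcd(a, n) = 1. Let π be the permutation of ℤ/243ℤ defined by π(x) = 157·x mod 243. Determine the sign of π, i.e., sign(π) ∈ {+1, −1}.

+1

Start at x=28: 28 → 22 → 52 → 145 → 166 → 61 → 100 → … (one orbit).
11 cycles of lengths [81, 81, 27, 27, 9, 9, 3, 3, 1, 1, 1].
sign(π) = (−1)^{n − #cycles} = (−1)^{243−11} = (−1)^232 = +1.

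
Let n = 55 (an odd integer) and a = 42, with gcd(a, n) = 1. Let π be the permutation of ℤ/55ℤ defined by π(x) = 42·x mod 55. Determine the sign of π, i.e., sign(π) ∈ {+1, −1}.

Trace 42: π^k(42) = [42, 4, 3, 16, 12, 9, 48] for k=0..6.
Cycle lengths of π_42 on ℤ/55ℤ: [20, 20, 5, 5, 4, 1]; 6 cycles in total.
55 − 6 = 49 transpositions; sign(π) = (−1)^49 = -1.
The Jacobi symbol (42|55) = -1 (Zolotarev) agrees.

-1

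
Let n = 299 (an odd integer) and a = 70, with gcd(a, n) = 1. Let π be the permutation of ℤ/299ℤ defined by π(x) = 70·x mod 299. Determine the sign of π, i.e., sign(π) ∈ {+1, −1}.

-1

Start at x=70: 70 → 116 → 47 → 1 → 70 (one orbit).
Decompose π into cycles: lengths [4, 4, 4, 4, 4, 4, 4, 4, 4, 4, 4, 4, 4, 4, 4, 4, 4, 4, 4, 4, 4, 4, 4, 4, 4, 4, 4, 4, 4, 4, 4, 4, 4, 4, 4, 4, 4, 4, 4, 4, 4, 4, 4, 4, 4, 4, 4, 4, 4, 4, 4, 4, 4, 4, 4, 4, 4, 4, 4, 4, 4, 4, 4, 4, 4, 4, 4, 4, 4, 1, 1, 1, 1, 1, 1, 1, 1, 1, 1, 1, 1, 1, 1, 1, 1, 1, 1, 1, 1, 1, 1, 1] (92 cycles, including the fixed point 0).
92 cycles on 299: each ℓ→(−1)^(ℓ−1), product (−1)^207 = -1.
Zolotarev: (70|299) = -1, matching the cycle-count sign.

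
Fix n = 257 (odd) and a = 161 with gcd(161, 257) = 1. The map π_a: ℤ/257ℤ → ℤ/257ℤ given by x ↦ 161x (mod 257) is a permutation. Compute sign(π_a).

-1

Trace 81: π^k(81) = [81, 191, 168, 63, 120, 45, 49] for k=0..6.
Decompose π into cycles: lengths [256, 1] (2 cycles, including the fixed point 0).
n − c = 257 − 2 = 255; sign = (−1)^255 = -1.
Check: (161/257) = -1 by Zolotarev.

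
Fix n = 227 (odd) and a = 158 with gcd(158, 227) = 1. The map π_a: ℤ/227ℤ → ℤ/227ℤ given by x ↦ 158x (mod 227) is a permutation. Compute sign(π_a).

Start at x=221: 221 → 187 → 36 → 13 → 11 → 149 → 161 → … (one orbit).
Cycle lengths of π_158 on ℤ/227ℤ: [226, 1]; 2 cycles in total.
Σ(ℓ_i−1) = 227−2 = 225; sign = (−1)^225 = -1.

-1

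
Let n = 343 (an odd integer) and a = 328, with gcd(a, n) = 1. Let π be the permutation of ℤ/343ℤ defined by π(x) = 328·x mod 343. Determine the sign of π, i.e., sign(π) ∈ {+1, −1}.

-1

Orbit of 148 under x↦328x: [148, 181, 29, 251, 8, 223, 85]… (length divides ord_343(328)).
Decompose π into cycles: lengths [98, 98, 98, 14, 14, 14, 2, 2, 2, 1] (10 cycles, including the fixed point 0).
n − c = 343 − 10 = 333; sign = (−1)^333 = -1.
The Jacobi symbol (328|343) = -1 (Zolotarev) agrees.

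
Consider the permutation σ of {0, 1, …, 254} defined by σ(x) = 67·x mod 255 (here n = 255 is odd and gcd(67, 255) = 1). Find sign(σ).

-1

Start at x=154: 154 → 118 → 1 → 67 → 154 (one orbit).
π_67 has 78 disjoint cycles with lengths [4, 4, 4, 4, 4, 4, 4, 4, 4, 4, 4, 4, 4, 4, 4, 4, 4, 4, 4, 4, 4, 4, 4, 4, 4, 4, 4, 4, 4, 4, 4, 4, 4, 4, 4, 4, 4, 4, 4, 4, 4, 4, 4, 4, 4, 4, 4, 4, 4, 4, 4, 2, 2, 2, 2, 2, 2, 2, 2, 2, 2, 2, 2, 2, 2, 2, 2, 2, 2, 2, 2, 2, 2, 2, 2, 1, 1, 1] on {0,…,254}.
n − c = 255 − 78 = 177; sign = (−1)^177 = -1.
Zolotarev: (67|255) = -1, matching the cycle-count sign.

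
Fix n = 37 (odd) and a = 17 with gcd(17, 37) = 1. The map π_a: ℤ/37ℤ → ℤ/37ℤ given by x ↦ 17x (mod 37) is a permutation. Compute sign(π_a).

-1

Start at x=2: 2 → 34 → 23 → 21 → 24 → 1 → 17 → … (one orbit).
2 cycles of lengths [36, 1].
With 2 cycles on 37 points, sign = (−1)^{37−2} = -1.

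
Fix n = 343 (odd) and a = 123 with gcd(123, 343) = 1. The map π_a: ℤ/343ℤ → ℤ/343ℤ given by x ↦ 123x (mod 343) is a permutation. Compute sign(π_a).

Orbit of 253 under x↦123x: [253, 249, 100, 295, 270, 282, 43]… (length divides ord_343(123)).
Cycle type of π: 147×2 + 21×2 + 3×2 + 1; total 7 cycles.
343 − 7 = 336 transpositions; sign(π) = (−1)^336 = +1.
Zolotarev: (123|343) = +1, matching the cycle-count sign.

+1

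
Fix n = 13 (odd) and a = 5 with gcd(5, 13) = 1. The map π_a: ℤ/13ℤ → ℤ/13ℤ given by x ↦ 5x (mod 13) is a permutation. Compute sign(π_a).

Orbit of 1 under x↦5x: [1, 5, 12, 8]… (length divides ord_13(5)).
The orbit structure of x ↦ 5x mod 13: 4 orbits of sizes [4, 4, 4, 1].
Σ(ℓ_i−1) = 13−4 = 9; sign = (−1)^9 = -1.
Check: (5/13) = -1 by Zolotarev.

-1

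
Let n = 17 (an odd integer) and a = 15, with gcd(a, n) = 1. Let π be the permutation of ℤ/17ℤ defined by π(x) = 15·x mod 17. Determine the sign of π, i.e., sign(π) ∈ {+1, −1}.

Trace 9: π^k(9) = [9, 16, 2, 13, 8, 1, 15] for k=0..6.
3 cycles of lengths [8, 8, 1].
17 − 3 = 14 transpositions; sign(π) = (−1)^14 = +1.

+1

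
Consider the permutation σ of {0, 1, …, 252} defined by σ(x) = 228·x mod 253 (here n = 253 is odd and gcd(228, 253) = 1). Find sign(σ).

Start at x=202: 202 → 10 → 3 → 178 → 104 → 183 → 232 → … (one orbit).
Cycle type of π: 110×2 + 22 + 10 + 1; total 5 cycles.
5 cycles on 253: each ℓ→(−1)^(ℓ−1), product (−1)^248 = +1.

+1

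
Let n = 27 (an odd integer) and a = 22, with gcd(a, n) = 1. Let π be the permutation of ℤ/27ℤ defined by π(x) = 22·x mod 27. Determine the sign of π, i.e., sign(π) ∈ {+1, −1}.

+1

Orbit of 10 under x↦22x: [10, 4, 7, 19, 13, 16, 1]… (length divides ord_27(22)).
Cycle lengths of π_22 on ℤ/27ℤ: [9, 9, 3, 3, 1, 1, 1]; 7 cycles in total.
27 − 7 = 20 transpositions; sign(π) = (−1)^20 = +1.
Zolotarev: (22|27) = +1, matching the cycle-count sign.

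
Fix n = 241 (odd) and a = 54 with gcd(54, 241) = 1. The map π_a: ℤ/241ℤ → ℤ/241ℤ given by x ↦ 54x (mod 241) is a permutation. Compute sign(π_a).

+1

Orbit of 91 under x↦54x: [91, 94, 15, 87, 119, 160, 205]… (length divides ord_241(54)).
Cycle lengths of π_54 on ℤ/241ℤ: [15, 15, 15, 15, 15, 15, 15, 15, 15, 15, 15, 15, 15, 15, 15, 15, 1]; 17 cycles in total.
241 − 17 = 224 transpositions; sign(π) = (−1)^224 = +1.
The Jacobi symbol (54|241) = +1 (Zolotarev) agrees.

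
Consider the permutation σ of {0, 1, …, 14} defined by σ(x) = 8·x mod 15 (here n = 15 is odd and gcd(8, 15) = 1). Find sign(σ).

+1

Start at x=4: 4 → 2 → 1 → 8 → 4 (one orbit).
The orbit structure of x ↦ 8x mod 15: 5 orbits of sizes [4, 4, 4, 2, 1].
15 − 5 = 10 transpositions; sign(π) = (−1)^10 = +1.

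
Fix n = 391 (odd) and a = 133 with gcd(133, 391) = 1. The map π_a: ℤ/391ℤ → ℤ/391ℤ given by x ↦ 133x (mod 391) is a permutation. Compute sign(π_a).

Trace 271: π^k(271) = [271, 71, 59, 27, 72, 192, 121] for k=0..6.
The orbit structure of x ↦ 133x mod 391: 6 orbits of sizes [176, 176, 16, 11, 11, 1].
Σ(ℓ_i−1) = 391−6 = 385; sign = (−1)^385 = -1.

-1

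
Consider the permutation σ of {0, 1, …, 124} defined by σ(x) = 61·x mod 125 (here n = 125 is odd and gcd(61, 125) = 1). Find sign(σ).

+1

Orbit of 61 under x↦61x: [61, 96, 106, 91, 51, 111, 21]… (length divides ord_125(61)).
13 cycles of lengths [25, 25, 25, 25, 5, 5, 5, 5, 1, 1, 1, 1, 1].
With 13 cycles on 125 points, sign = (−1)^{125−13} = +1.
Check: (61/125) = +1 by Zolotarev.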